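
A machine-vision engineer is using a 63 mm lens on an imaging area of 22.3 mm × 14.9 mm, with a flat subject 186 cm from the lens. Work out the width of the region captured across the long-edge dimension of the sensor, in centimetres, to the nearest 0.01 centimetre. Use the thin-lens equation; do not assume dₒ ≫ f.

63.61 cm

dₒ: 186 cm = 1860 mm.
Similar triangles through the lens centre give W/dₒ = w/dᵢ; with 1/f = 1/dₒ + 1/dᵢ this gives W = w·(dₒ − f)/f.
W = 22.3 mm × (1860 − 63) / 63 = 22.3 × 28.5238 ≈ 636.081 mm = 63.6081 cm.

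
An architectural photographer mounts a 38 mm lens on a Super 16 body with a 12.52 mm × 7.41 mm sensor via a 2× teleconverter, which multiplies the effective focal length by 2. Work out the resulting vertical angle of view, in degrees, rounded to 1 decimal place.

Effective focal length f = 38 × 2 = 76 mm.
α = 2·arctan(7.41 / (2 × 76)) = 2·arctan(0.04875) ≈ 5.5819°.

5.6°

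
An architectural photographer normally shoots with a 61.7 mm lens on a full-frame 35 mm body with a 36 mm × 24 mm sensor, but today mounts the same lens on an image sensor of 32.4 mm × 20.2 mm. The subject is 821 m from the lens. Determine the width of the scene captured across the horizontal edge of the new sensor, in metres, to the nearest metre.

The focal length stays 61.7 mm; the relevant sensor dimension is now w = 32.4 mm. Object distance dₒ = 821 m = 821000 mm.
Thin-lens field width W = w·(dₒ − f)/f = 32.4 × (821000 − 61.7)/61.7 ≈ 431092.397 mm = 431.092 m.

431 m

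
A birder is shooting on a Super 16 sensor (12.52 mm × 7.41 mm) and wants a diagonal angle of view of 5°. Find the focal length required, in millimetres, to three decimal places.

166.608 mm

Sensor diagonal = √(12.52² + 7.41²) = √211.6585 ≈ 14.5485 mm.
From α = 2·arctan(d/2f) we get f = d / (2·tan(α/2)).
With d = 14.5485 mm and α/2 = 2.5°, tan(α/2) ≈ 0.04366, so f ≈ 14.5485 / 0.08732 ≈ 166.6076 mm.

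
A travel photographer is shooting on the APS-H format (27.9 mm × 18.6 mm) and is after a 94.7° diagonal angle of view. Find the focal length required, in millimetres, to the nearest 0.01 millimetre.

15.44 mm

Sensor diagonal = √(27.9² + 18.6²) = √1124.3700 ≈ 33.5316 mm.
From α = 2·arctan(d/2f) we get f = d / (2·tan(α/2)).
With d = 33.5316 mm and α/2 = 47.35°, tan(α/2) ≈ 1.08559, so f ≈ 33.5316 / 2.17118 ≈ 15.4440 mm.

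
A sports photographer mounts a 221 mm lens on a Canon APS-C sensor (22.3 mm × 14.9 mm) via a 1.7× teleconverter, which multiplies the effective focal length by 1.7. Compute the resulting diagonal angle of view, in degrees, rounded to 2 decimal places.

Effective focal length f = 221 × 1.7 = 375.7 mm.
Sensor diagonal = √(22.3² + 14.9²) = √719.3000 ≈ 26.8198 mm.
α = 2·arctan(26.820 / (2 × 375.7)) = 2·arctan(0.03569) ≈ 4.0884°.

4.09°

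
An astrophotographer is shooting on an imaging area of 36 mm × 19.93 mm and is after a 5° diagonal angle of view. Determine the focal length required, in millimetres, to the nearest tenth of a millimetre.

Sensor diagonal = √(36² + 19.93²) = √1693.2049 ≈ 41.1486 mm.
From α = 2·arctan(d/2f) we get f = d / (2·tan(α/2)).
With d = 41.1486 mm and α/2 = 2.5°, tan(α/2) ≈ 0.04366, so f ≈ 41.1486 / 0.08732 ≈ 471.2286 mm.

471.2 mm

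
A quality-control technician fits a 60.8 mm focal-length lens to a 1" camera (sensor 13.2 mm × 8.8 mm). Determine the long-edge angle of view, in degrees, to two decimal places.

Angle of view α = 2·arctan(w/2f) with w = 13.2 mm and f = 60.8 mm.
w/2f = 0.10855; arctan(0.10855) ≈ 6.1953°, so α ≈ 12.3907°.

12.39°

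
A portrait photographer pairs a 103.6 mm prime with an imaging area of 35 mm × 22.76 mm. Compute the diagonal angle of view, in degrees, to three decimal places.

Sensor diagonal = √(35² + 22.76²) = √1743.0176 ≈ 41.7495 mm.
Angle of view α = 2·arctan(d/2f) with d = 41.7495 mm and f = 103.6 mm.
d/2f = 0.20149; arctan(0.20149) ≈ 11.3922°, so α ≈ 22.7844°.

22.784°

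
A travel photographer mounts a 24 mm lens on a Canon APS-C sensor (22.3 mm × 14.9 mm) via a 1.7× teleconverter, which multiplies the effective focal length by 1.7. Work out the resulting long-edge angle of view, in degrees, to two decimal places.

30.57°

Effective focal length f = 24 × 1.7 = 40.8 mm.
α = 2·arctan(22.3 / (2 × 40.8)) = 2·arctan(0.27328) ≈ 30.5696°.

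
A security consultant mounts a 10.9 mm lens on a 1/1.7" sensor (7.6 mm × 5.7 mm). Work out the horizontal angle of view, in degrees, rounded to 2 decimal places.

Angle of view α = 2·arctan(w/2f) with w = 7.6 mm and f = 10.9 mm.
w/2f = 0.34862; arctan(0.34862) ≈ 19.2198°, so α ≈ 38.4395°.

38.44°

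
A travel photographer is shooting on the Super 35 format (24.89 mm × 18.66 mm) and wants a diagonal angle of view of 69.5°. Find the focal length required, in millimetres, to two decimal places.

Sensor diagonal = √(24.89² + 18.66²) = √967.7077 ≈ 31.1080 mm.
From α = 2·arctan(d/2f) we get f = d / (2·tan(α/2)).
With d = 31.1080 mm and α/2 = 34.75°, tan(α/2) ≈ 0.69372, so f ≈ 31.1080 / 1.38745 ≈ 22.4210 mm.

22.42 mm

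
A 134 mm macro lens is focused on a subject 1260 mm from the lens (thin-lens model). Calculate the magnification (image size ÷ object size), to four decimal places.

0.1190×

Thin lens: 1/f = 1/dₒ + 1/dᵢ → 1/dᵢ = 1/134 − 1/1260 = 0.0066690 mm⁻¹, so dᵢ ≈ 149.9467 mm.
Magnification m = dᵢ/dₒ = 149.9467/1260 ≈ 0.11901.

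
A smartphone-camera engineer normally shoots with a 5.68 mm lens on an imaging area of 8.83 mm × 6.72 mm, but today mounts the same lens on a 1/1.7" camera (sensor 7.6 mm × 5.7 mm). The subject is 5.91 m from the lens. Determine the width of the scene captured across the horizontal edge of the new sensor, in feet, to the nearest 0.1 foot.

The focal length stays 5.68 mm; the relevant sensor dimension is now w = 7.6 mm. Object distance dₒ = 5.91 m = 5910 mm.
Thin-lens field width W = w·(dₒ − f)/f = 7.6 × (5910 − 5.68)/5.68 ≈ 7900.146 mm = 7900.146/304.8 ft = 25.9191 ft.

25.9 ft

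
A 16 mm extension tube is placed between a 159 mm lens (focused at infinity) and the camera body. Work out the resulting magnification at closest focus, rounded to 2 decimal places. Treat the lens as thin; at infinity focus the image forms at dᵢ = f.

The tube moves the image plane from f to f + e, so dᵢ = 159 + 16 = 175 mm. Focus is achieved when 1/f = 1/dₒ + 1/dᵢ, giving dₒ = 1/(1/f − 1/(f+e)).
Magnification m = dᵢ/dₒ = (f+e)·(1/f − 1/(f+e)) = e/f = 16/159 ≈ 0.1006.

0.10×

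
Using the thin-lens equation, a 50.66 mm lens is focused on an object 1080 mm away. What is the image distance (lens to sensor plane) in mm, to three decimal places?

1/dᵢ = 1/f − 1/dₒ = 1/50.66 − 1/1080 = 0.0188135 mm⁻¹.
dᵢ = 1/0.0188135 ≈ 53.1533 mm.

53.153 mm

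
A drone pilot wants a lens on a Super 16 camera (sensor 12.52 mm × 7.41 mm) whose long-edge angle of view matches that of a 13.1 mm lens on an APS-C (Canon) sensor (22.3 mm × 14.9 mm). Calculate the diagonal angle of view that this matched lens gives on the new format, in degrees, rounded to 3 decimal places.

Equal long-edge AOV ⇒ f₂ = f₁ · 12.52/22.3 = 13.1 × 0.56143 ≈ 7.3548 mm.
Sensor diagonal = √(12.52² + 7.41²) = √211.6585 ≈ 14.5485 mm.
Diagonal AOV on the new format = 2·arctan(14.5485 / (2 × 7.3548)) = 2·arctan(0.98905) ≈ 89.3690°.

89.369°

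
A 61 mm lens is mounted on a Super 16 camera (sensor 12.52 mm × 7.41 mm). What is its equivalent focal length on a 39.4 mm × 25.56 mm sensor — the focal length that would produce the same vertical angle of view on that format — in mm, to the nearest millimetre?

Equal angle of view means equal height/f ratio, so f₂ = f₁ · (height₂/height₁) = 61 × 25.56/7.41.
f₂ = 61 × 3.44939 ≈ 210.413 mm.

210 mm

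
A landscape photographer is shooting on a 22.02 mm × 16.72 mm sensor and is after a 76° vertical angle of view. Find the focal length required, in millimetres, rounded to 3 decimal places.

10.700 mm

From α = 2·arctan(h/2f) we get f = h / (2·tan(α/2)).
With h = 16.72 mm and α/2 = 38°, tan(α/2) ≈ 0.78129, so f ≈ 16.72 / 1.56257 ≈ 10.7003 mm.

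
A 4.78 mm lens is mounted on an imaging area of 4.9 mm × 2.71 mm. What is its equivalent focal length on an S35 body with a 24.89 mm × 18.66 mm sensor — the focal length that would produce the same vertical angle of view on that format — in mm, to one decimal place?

Equal angle of view means equal height/f ratio, so f₂ = f₁ · (height₂/height₁) = 4.78 × 18.66/2.71.
f₂ = 4.78 × 6.88561 ≈ 32.913 mm.

32.9 mm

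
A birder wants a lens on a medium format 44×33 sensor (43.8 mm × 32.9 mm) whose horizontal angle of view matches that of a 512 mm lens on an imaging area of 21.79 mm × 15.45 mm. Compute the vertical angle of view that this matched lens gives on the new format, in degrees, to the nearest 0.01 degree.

1.83°

Equal horizontal AOV ⇒ f₂ = f₁ · 43.8/21.79 = 512 × 2.01010 ≈ 1029.1693 mm.
Vertical AOV on the new format = 2·arctan(32.9 / (2 × 1029.1693)) = 2·arctan(0.01598) ≈ 1.8314°.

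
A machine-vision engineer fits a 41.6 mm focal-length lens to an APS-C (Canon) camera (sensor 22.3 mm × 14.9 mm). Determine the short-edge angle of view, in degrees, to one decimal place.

Angle of view α = 2·arctan(h/2f) with h = 14.9 mm and f = 41.6 mm.
h/2f = 0.17909; arctan(0.17909) ≈ 10.1533°, so α ≈ 20.3065°.

20.3°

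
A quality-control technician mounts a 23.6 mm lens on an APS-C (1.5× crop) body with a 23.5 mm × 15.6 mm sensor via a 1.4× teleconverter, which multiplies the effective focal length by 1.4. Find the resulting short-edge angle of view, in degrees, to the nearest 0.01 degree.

Effective focal length f = 23.6 × 1.4 = 33.04 mm.
α = 2·arctan(15.6 / (2 × 33.04)) = 2·arctan(0.23608) ≈ 26.5661°.

26.57°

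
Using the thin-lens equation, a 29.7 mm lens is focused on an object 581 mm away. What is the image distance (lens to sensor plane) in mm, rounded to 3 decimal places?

1/dᵢ = 1/f − 1/dₒ = 1/29.7 − 1/581 = 0.0319489 mm⁻¹.
dᵢ = 1/0.0319489 ≈ 31.3000 mm.

31.300 mm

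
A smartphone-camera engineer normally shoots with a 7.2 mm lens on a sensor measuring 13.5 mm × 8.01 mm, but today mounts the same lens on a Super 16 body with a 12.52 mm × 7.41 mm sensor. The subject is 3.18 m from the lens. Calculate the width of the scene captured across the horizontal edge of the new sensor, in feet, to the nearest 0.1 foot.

18.1 ft

The focal length stays 7.2 mm; the relevant sensor dimension is now w = 12.52 mm. Object distance dₒ = 3.18 m = 3180 mm.
Thin-lens field width W = w·(dₒ − f)/f = 12.52 × (3180 − 7.2)/7.2 ≈ 5517.147 mm = 5517.147/304.8 ft = 18.1009 ft.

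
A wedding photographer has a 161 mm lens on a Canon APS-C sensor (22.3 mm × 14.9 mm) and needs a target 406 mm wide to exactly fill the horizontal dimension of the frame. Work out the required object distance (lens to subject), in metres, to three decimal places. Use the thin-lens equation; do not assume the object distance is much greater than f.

3.092 m

Magnification m = w/W = dᵢ/dₒ; combined with 1/f = 1/dₒ + 1/dᵢ this gives dₒ = f·(1 + W/w).
dₒ = 161 mm × (1 + 406/22.3) = 161 × 19.2063 ≈ 3092.211 mm = 3.09221 m.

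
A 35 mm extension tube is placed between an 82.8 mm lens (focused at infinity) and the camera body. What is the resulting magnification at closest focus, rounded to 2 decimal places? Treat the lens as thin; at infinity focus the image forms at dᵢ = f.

0.42×

The tube moves the image plane from f to f + e, so dᵢ = 82.8 + 35 = 117.8 mm. Focus is achieved when 1/f = 1/dₒ + 1/dᵢ, giving dₒ = 1/(1/f − 1/(f+e)).
Magnification m = dᵢ/dₒ = (f+e)·(1/f − 1/(f+e)) = e/f = 35/82.8 ≈ 0.4227.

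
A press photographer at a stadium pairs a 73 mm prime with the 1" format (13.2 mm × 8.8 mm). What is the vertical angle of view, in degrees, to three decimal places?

6.899°

Angle of view α = 2·arctan(h/2f) with h = 8.8 mm and f = 73 mm.
h/2f = 0.06027; arctan(0.06027) ≈ 3.4493°, so α ≈ 6.8985°.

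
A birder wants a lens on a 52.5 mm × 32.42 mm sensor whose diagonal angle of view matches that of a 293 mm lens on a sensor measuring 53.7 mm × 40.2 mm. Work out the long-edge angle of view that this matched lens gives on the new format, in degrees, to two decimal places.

Sensor diagonal = √(53.7² + 40.2²) = √4499.7300 ≈ 67.0800 mm.
Sensor diagonal = √(52.5² + 32.42²) = √3807.3064 ≈ 61.7034 mm.
Equal diagonal AOV ⇒ f₂ = f₁ · 61.7034/67.0800 = 293 × 0.91985 ≈ 269.5152 mm.
Long-edge AOV on the new format = 2·arctan(52.5 / (2 × 269.5152)) = 2·arctan(0.09740) ≈ 11.1258°.

11.13°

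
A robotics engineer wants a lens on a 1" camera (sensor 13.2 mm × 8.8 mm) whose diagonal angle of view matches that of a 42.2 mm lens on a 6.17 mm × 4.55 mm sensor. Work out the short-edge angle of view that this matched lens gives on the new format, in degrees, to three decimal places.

5.769°

Sensor diagonal = √(6.17² + 4.55²) = √58.7714 ≈ 7.6663 mm.
Sensor diagonal = √(13.2² + 8.8²) = √251.6800 ≈ 15.8644 mm.
Equal diagonal AOV ⇒ f₂ = f₁ · 15.8644/7.6663 = 42.2 × 2.06939 ≈ 87.3281 mm.
Short-edge AOV on the new format = 2·arctan(8.8 / (2 × 87.3281)) = 2·arctan(0.05038) ≈ 5.7688°.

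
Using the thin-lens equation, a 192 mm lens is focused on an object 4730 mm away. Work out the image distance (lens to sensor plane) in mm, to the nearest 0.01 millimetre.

200.12 mm

1/dᵢ = 1/f − 1/dₒ = 1/192 − 1/4730 = 0.0049969 mm⁻¹.
dᵢ = 1/0.0049969 ≈ 200.1234 mm.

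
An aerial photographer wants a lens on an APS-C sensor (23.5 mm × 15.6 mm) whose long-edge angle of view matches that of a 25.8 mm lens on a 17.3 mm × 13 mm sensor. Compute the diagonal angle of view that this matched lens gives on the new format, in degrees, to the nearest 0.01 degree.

Equal long-edge AOV ⇒ f₂ = f₁ · 23.5/17.3 = 25.8 × 1.35838 ≈ 35.0462 mm.
Sensor diagonal = √(23.5² + 15.6²) = √795.6100 ≈ 28.2066 mm.
Diagonal AOV on the new format = 2·arctan(28.2066 / (2 × 35.0462)) = 2·arctan(0.40242) ≈ 43.8416°.

43.84°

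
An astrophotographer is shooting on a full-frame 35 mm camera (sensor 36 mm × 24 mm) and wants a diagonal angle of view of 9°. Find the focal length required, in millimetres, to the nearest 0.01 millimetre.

Sensor diagonal = √(36² + 24²) = √1872.0000 ≈ 43.2666 mm.
From α = 2·arctan(d/2f) we get f = d / (2·tan(α/2)).
With d = 43.2666 mm and α/2 = 4.5°, tan(α/2) ≈ 0.07870, so f ≈ 43.2666 / 0.15740 ≈ 274.8772 mm.

274.88 mm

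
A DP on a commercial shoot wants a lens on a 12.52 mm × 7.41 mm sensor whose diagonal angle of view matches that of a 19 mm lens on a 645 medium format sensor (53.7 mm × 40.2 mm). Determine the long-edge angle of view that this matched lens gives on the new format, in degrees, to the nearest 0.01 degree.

Sensor diagonal = √(53.7² + 40.2²) = √4499.7300 ≈ 67.0800 mm.
Sensor diagonal = √(12.52² + 7.41²) = √211.6585 ≈ 14.5485 mm.
Equal diagonal AOV ⇒ f₂ = f₁ · 14.5485/67.0800 = 19 × 0.21688 ≈ 4.1208 mm.
Long-edge AOV on the new format = 2·arctan(12.52 / (2 × 4.1208)) = 2·arctan(1.51913) ≈ 113.2886°.

113.29°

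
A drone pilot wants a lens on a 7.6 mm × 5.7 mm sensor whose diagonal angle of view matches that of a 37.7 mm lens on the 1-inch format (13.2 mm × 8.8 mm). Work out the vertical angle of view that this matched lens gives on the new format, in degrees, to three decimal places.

14.390°

Sensor diagonal = √(13.2² + 8.8²) = √251.6800 ≈ 15.8644 mm.
Sensor diagonal = √(7.6² + 5.7²) = √90.2500 ≈ 9.5000 mm.
Equal diagonal AOV ⇒ f₂ = f₁ · 9.5000/15.8644 = 37.7 × 0.59882 ≈ 22.5757 mm.
Vertical AOV on the new format = 2·arctan(5.7 / (2 × 22.5757)) = 2·arctan(0.12624) ≈ 14.3902°.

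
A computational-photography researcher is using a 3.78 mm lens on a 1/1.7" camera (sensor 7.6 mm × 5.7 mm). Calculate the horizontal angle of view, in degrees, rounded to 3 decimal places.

Angle of view α = 2·arctan(w/2f) with w = 7.6 mm and f = 3.78 mm.
w/2f = 1.00529; arctan(1.00529) ≈ 45.1512°, so α ≈ 90.3024°.

90.302°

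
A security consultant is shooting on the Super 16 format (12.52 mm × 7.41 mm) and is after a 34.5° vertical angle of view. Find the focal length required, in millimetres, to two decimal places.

11.93 mm

From α = 2·arctan(h/2f) we get f = h / (2·tan(α/2)).
With h = 7.41 mm and α/2 = 17.25°, tan(α/2) ≈ 0.31051, so f ≈ 7.41 / 0.62102 ≈ 11.9320 mm.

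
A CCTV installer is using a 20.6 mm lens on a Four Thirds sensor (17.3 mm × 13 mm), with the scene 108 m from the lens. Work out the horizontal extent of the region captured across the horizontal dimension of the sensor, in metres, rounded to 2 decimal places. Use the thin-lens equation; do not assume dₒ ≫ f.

90.68 m

dₒ: 108 m = 108000 mm.
Similar triangles through the lens centre give W/dₒ = w/dᵢ; with 1/f = 1/dₒ + 1/dᵢ this gives W = w·(dₒ − f)/f.
W = 17.3 mm × (108000 − 20.6) / 20.6 = 17.3 × 5241.7184 ≈ 90681.729 mm = 90.6817 m.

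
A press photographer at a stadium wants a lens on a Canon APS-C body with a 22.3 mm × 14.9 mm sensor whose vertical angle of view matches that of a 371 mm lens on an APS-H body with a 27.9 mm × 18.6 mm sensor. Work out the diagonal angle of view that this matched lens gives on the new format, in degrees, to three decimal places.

5.167°

Equal vertical AOV ⇒ f₂ = f₁ · 14.9/18.6 = 371 × 0.80108 ≈ 297.1989 mm.
Sensor diagonal = √(22.3² + 14.9²) = √719.3000 ≈ 26.8198 mm.
Diagonal AOV on the new format = 2·arctan(26.8198 / (2 × 297.1989)) = 2·arctan(0.04512) ≈ 5.1670°.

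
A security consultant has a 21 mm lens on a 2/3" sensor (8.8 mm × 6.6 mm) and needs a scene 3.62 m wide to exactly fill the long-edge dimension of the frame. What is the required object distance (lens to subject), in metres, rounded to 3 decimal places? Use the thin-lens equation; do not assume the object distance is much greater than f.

W: 3.62 m = 3620 mm.
Magnification m = w/W = dᵢ/dₒ; combined with 1/f = 1/dₒ + 1/dᵢ this gives dₒ = f·(1 + W/w).
dₒ = 21 mm × (1 + 3620/8.8) = 21 × 412.3636 ≈ 8659.636 mm = 8.65964 m.

8.660 m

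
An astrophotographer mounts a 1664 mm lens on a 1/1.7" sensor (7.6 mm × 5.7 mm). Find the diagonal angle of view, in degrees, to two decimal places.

Sensor diagonal = √(7.6² + 5.7²) = √90.2500 ≈ 9.5000 mm.
Angle of view α = 2·arctan(d/2f) with d = 9.5000 mm and f = 1664 mm.
d/2f = 0.00285; arctan(0.00285) ≈ 0.1636°, so α ≈ 0.3271°.

0.33°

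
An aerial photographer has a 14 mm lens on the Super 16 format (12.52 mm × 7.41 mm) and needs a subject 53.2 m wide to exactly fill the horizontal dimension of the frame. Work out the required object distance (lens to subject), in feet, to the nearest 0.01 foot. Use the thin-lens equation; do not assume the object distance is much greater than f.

W: 53.2 m = 53200 mm.
Magnification m = w/W = dᵢ/dₒ; combined with 1/f = 1/dₒ + 1/dᵢ this gives dₒ = f·(1 + W/w).
dₒ = 14 mm × (1 + 53200/12.52) = 14 × 4250.2013 ≈ 59502.818 mm = 59502.818/304.8 ft = 195.219 ft.

195.22 ft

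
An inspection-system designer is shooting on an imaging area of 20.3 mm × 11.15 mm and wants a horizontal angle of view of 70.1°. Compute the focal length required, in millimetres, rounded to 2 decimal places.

14.47 mm

From α = 2·arctan(w/2f) we get f = w / (2·tan(α/2)).
With w = 20.3 mm and α/2 = 35.05°, tan(α/2) ≈ 0.70151, so f ≈ 20.3 / 1.40302 ≈ 14.4688 mm.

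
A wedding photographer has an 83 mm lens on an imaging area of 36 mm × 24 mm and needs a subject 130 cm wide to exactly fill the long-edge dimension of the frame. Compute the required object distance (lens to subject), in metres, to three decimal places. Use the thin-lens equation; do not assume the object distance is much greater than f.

3.080 m

W: 130 cm = 1300 mm.
Magnification m = w/W = dᵢ/dₒ; combined with 1/f = 1/dₒ + 1/dᵢ this gives dₒ = f·(1 + W/w).
dₒ = 83 mm × (1 + 1300/36) = 83 × 37.1111 ≈ 3080.222 mm = 3.08022 m.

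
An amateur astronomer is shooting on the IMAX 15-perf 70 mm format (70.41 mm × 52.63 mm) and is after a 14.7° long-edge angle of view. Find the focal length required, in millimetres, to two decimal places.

272.93 mm

From α = 2·arctan(w/2f) we get f = w / (2·tan(α/2)).
With w = 70.41 mm and α/2 = 7.35°, tan(α/2) ≈ 0.12899, so f ≈ 70.41 / 0.25798 ≈ 272.9281 mm.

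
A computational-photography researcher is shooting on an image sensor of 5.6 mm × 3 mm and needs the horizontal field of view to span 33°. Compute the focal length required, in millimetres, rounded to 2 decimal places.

9.45 mm

From α = 2·arctan(w/2f) we get f = w / (2·tan(α/2)).
With w = 5.6 mm and α/2 = 16.5°, tan(α/2) ≈ 0.29621, so f ≈ 5.6 / 0.59243 ≈ 9.4526 mm.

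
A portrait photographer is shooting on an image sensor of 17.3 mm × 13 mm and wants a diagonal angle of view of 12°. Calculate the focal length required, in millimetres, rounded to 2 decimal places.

102.95 mm

Sensor diagonal = √(17.3² + 13²) = √468.2900 ≈ 21.6400 mm.
From α = 2·arctan(d/2f) we get f = d / (2·tan(α/2)).
With d = 21.6400 mm and α/2 = 6°, tan(α/2) ≈ 0.10510, so f ≈ 21.6400 / 0.21021 ≈ 102.9455 mm.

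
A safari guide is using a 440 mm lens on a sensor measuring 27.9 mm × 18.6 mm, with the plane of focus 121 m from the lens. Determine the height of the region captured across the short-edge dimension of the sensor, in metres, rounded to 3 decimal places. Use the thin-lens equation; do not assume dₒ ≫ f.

dₒ: 121 m = 121000 mm.
Similar triangles through the lens centre give W/dₒ = h/dᵢ; with 1/f = 1/dₒ + 1/dᵢ this gives W = h·(dₒ − f)/f.
W = 18.6 mm × (121000 − 440) / 440 = 18.6 × 274.0000 ≈ 5096.400 mm = 5.0964 m.

5.096 m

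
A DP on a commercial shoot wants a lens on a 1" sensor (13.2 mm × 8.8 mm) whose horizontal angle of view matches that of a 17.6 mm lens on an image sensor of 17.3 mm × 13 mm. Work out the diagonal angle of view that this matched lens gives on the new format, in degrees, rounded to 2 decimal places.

61.14°

Equal horizontal AOV ⇒ f₂ = f₁ · 13.2/17.3 = 17.6 × 0.76301 ≈ 13.4289 mm.
Sensor diagonal = √(13.2² + 8.8²) = √251.6800 ≈ 15.8644 mm.
Diagonal AOV on the new format = 2·arctan(15.8644 / (2 × 13.4289)) = 2·arctan(0.59068) ≈ 61.1392°.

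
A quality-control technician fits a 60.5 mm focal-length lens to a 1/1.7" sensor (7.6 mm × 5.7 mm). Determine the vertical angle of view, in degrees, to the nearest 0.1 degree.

Angle of view α = 2·arctan(h/2f) with h = 5.7 mm and f = 60.5 mm.
h/2f = 0.04711; arctan(0.04711) ≈ 2.6971°, so α ≈ 5.3941°.

5.4°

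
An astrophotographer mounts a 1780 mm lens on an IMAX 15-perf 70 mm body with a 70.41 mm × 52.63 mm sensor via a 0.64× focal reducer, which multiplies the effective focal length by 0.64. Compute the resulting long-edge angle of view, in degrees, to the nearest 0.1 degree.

3.5°

Effective focal length f = 1780 × 0.64 = 1139.2 mm.
α = 2·arctan(70.41 / (2 × 1139.2)) = 2·arctan(0.03090) ≈ 3.5401°.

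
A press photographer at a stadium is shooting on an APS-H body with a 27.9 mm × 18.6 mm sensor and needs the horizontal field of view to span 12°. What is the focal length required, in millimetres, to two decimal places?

From α = 2·arctan(w/2f) we get f = w / (2·tan(α/2)).
With w = 27.9 mm and α/2 = 6°, tan(α/2) ≈ 0.10510, so f ≈ 27.9 / 0.21021 ≈ 132.7254 mm.

132.73 mm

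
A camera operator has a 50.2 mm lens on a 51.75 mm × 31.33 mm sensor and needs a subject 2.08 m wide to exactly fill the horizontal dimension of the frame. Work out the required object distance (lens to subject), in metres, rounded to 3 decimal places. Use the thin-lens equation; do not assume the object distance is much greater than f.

2.068 m

W: 2.08 m = 2080 mm.
Magnification m = w/W = dᵢ/dₒ; combined with 1/f = 1/dₒ + 1/dᵢ this gives dₒ = f·(1 + W/w).
dₒ = 50.2 mm × (1 + 2080/51.75) = 50.2 × 41.1932 ≈ 2067.900 mm = 2.0679 m.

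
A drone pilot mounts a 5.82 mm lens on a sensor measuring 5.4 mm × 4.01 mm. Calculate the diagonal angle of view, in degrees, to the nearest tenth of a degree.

60.0°

Sensor diagonal = √(5.4² + 4.01²) = √45.2401 ≈ 6.7261 mm.
Angle of view α = 2·arctan(d/2f) with d = 6.7261 mm and f = 5.82 mm.
d/2f = 0.57784; arctan(0.57784) ≈ 30.0211°, so α ≈ 60.0422°.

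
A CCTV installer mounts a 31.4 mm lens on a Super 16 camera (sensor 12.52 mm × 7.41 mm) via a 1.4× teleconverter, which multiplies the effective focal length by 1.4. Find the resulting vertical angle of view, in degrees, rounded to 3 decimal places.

9.635°

Effective focal length f = 31.4 × 1.4 = 43.96 mm.
α = 2·arctan(7.41 / (2 × 43.96)) = 2·arctan(0.08428) ≈ 9.6351°.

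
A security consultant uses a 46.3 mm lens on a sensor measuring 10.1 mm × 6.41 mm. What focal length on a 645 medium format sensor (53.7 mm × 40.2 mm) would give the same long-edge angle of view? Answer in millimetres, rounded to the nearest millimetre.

246 mm

Equal angle of view means equal width/f ratio, so f₂ = f₁ · (width₂/width₁) = 46.3 × 53.7/10.1.
f₂ = 46.3 × 5.31683 ≈ 246.169 mm.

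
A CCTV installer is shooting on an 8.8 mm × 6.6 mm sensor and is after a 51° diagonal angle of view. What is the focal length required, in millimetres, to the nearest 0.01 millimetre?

Sensor diagonal = √(8.8² + 6.6²) = √121.0000 ≈ 11.0000 mm.
From α = 2·arctan(d/2f) we get f = d / (2·tan(α/2)).
With d = 11.0000 mm and α/2 = 25.5°, tan(α/2) ≈ 0.47698, so f ≈ 11.0000 / 0.95395 ≈ 11.5310 mm.

11.53 mm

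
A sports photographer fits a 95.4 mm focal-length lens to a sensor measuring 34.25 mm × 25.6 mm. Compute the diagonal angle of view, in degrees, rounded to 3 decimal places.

25.264°

Sensor diagonal = √(34.25² + 25.6²) = √1828.4225 ≈ 42.7601 mm.
Angle of view α = 2·arctan(d/2f) with d = 42.7601 mm and f = 95.4 mm.
d/2f = 0.22411; arctan(0.22411) ≈ 12.6318°, so α ≈ 25.2636°.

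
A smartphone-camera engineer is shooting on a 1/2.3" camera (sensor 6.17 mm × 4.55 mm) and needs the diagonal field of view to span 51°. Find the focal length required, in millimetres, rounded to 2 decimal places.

8.04 mm

Sensor diagonal = √(6.17² + 4.55²) = √58.7714 ≈ 7.6663 mm.
From α = 2·arctan(d/2f) we get f = d / (2·tan(α/2)).
With d = 7.6663 mm and α/2 = 25.5°, tan(α/2) ≈ 0.47698, so f ≈ 7.6663 / 0.95395 ≈ 8.0363 mm.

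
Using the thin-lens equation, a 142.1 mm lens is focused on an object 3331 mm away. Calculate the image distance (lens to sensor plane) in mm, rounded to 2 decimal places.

148.43 mm

1/dᵢ = 1/f − 1/dₒ = 1/142.1 − 1/3331 = 0.0067371 mm⁻¹.
dᵢ = 1/0.0067371 ≈ 148.4321 mm.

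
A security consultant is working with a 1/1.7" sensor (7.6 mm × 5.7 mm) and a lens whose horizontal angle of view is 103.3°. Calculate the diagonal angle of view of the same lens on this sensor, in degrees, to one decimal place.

115.3°

From the horizontal AOV: f = 7.6 / (2·tan(51.65°)) = 7.6 / 2.52790 ≈ 3.0064 mm.
Sensor diagonal = √(7.6² + 5.7²) = √90.2500 ≈ 9.5000 mm.
Diagonal AOV = 2·arctan(9.5000 / (2 × 3.0064)) = 2·arctan(1.57994) ≈ 115.3376°.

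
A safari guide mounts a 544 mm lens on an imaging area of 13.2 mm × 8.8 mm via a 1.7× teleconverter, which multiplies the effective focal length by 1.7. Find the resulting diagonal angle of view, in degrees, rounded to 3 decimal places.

Effective focal length f = 544 × 1.7 = 924.8 mm.
Sensor diagonal = √(13.2² + 8.8²) = √251.6800 ≈ 15.8644 mm.
α = 2·arctan(15.864 / (2 × 924.8)) = 2·arctan(0.00858) ≈ 0.9829°.

0.983°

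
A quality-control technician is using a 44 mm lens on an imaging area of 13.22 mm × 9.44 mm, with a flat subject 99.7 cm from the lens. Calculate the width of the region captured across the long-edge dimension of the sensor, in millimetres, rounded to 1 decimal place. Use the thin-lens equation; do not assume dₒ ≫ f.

dₒ: 99.7 cm = 997 mm.
Similar triangles through the lens centre give W/dₒ = w/dᵢ; with 1/f = 1/dₒ + 1/dᵢ this gives W = w·(dₒ − f)/f.
W = 13.22 mm × (997 − 44) / 44 = 13.22 × 21.6591 ≈ 286.333 mm.

286.3 mm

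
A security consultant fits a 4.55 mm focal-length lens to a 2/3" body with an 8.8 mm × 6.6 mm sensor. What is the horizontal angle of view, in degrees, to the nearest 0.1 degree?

88.1°

Angle of view α = 2·arctan(w/2f) with w = 8.8 mm and f = 4.55 mm.
w/2f = 0.96703; arctan(0.96703) ≈ 44.0398°, so α ≈ 88.0797°.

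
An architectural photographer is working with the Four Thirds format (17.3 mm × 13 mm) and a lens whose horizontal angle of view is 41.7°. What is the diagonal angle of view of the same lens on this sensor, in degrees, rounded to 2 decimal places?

From the horizontal AOV: f = 17.3 / (2·tan(20.85°)) = 17.3 / 0.76173 ≈ 22.7116 mm.
Sensor diagonal = √(17.3² + 13²) = √468.2900 ≈ 21.6400 mm.
Diagonal AOV = 2·arctan(21.6400 / (2 × 22.7116)) = 2·arctan(0.47641) ≈ 50.9472°.

50.95°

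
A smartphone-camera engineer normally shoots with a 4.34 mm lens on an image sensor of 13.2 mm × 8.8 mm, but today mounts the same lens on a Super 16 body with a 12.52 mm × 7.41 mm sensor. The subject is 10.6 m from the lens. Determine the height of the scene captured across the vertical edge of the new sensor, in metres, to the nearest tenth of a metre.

18.1 m

The focal length stays 4.34 mm; the relevant sensor dimension is now h = 7.41 mm. Object distance dₒ = 10.6 m = 10600 mm.
Thin-lens field height W = h·(dₒ − f)/f = 7.41 × (10600 − 4.34)/4.34 ≈ 18090.747 mm = 18.0907 m.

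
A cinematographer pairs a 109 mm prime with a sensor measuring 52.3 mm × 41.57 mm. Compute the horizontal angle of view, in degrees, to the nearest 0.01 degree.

Angle of view α = 2·arctan(w/2f) with w = 52.3 mm and f = 109 mm.
w/2f = 0.23991; arctan(0.23991) ≈ 13.4908°, so α ≈ 26.9815°.

26.98°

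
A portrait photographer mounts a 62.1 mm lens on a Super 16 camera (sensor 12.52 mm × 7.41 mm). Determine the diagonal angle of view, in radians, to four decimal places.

0.2332 rad

Sensor diagonal = √(12.52² + 7.41²) = √211.6585 ≈ 14.5485 mm.
Angle of view α = 2·arctan(d/2f) with d = 14.5485 mm and f = 62.1 mm.
d/2f = 0.11714; arctan(0.11714) ≈ 0.1166 rad, so α ≈ 0.2332 rad.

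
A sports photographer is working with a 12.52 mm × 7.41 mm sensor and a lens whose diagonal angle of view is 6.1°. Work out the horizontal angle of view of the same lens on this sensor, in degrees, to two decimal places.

Sensor diagonal = √(12.52² + 7.41²) = √211.6585 ≈ 14.5485 mm.
From the diagonal AOV: f = 14.5485 / (2·tan(3.05°)) = 14.5485 / 0.10657 ≈ 136.5212 mm.
Horizontal AOV = 2·arctan(12.52 / (2 × 136.5212)) = 2·arctan(0.04585) ≈ 5.2508°.

5.25°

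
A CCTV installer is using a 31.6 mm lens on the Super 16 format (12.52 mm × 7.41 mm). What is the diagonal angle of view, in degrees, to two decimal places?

Sensor diagonal = √(12.52² + 7.41²) = √211.6585 ≈ 14.5485 mm.
Angle of view α = 2·arctan(d/2f) with d = 14.5485 mm and f = 31.6 mm.
d/2f = 0.23020; arctan(0.23020) ≈ 12.9635°, so α ≈ 25.9270°.

25.93°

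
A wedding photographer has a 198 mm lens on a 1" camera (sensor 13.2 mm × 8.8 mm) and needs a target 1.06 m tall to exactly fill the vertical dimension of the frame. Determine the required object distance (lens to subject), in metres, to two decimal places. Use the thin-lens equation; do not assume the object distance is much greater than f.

24.05 m

W: 1.06 m = 1060 mm.
Magnification m = h/W = dᵢ/dₒ; combined with 1/f = 1/dₒ + 1/dᵢ this gives dₒ = f·(1 + W/h).
dₒ = 198 mm × (1 + 1060/8.8) = 198 × 121.4545 ≈ 24048.000 mm = 24.048 m.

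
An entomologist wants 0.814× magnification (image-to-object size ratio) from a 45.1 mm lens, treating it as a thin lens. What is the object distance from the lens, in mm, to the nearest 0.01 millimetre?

100.51 mm

With m = dᵢ/dₒ and 1/f = 1/dₒ + 1/dᵢ, substituting dᵢ = m·dₒ gives 1/f = (1 + 1/m)/dₒ, hence dₒ = f·(1 + 1/m).
dₒ = 45.1 × (1 + 1/0.814) = 45.1 × 2.22850 ≈ 100.505 mm.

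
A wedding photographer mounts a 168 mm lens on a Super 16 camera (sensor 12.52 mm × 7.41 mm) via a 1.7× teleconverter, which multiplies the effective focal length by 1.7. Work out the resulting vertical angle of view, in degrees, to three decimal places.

Effective focal length f = 168 × 1.7 = 285.6 mm.
α = 2·arctan(7.41 / (2 × 285.6)) = 2·arctan(0.01297) ≈ 1.4865°.

1.486°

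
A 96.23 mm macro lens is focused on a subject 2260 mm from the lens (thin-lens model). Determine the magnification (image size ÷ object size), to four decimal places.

Thin lens: 1/f = 1/dₒ + 1/dᵢ → 1/dᵢ = 1/96.23 − 1/2260 = 0.0099493 mm⁻¹, so dᵢ ≈ 100.5097 mm.
Magnification m = dᵢ/dₒ = 100.5097/2260 ≈ 0.04447.

0.0445×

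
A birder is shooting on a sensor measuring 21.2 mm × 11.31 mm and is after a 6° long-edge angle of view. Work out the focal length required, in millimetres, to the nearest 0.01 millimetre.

From α = 2·arctan(w/2f) we get f = w / (2·tan(α/2)).
With w = 21.2 mm and α/2 = 3°, tan(α/2) ≈ 0.05241, so f ≈ 21.2 / 0.10482 ≈ 202.2600 mm.

202.26 mm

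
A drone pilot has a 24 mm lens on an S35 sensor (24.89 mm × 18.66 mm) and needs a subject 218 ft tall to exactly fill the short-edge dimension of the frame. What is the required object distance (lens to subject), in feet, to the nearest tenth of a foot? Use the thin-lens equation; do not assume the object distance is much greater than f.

W: 218 ft × 304.8 mm/ft = 66446.40 mm.
Magnification m = h/W = dᵢ/dₒ; combined with 1/f = 1/dₒ + 1/dᵢ this gives dₒ = f·(1 + W/h).
dₒ = 24 mm × (1 + 66446.4/18.66) = 24 × 3561.9002 ≈ 85485.605 mm = 85485.605/304.8 ft = 280.465 ft.

280.5 ft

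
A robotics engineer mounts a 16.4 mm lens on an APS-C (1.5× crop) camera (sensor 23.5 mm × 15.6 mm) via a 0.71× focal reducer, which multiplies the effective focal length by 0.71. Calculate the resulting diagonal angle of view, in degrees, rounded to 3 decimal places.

Effective focal length f = 16.4 × 0.71 = 11.644 mm.
Sensor diagonal = √(23.5² + 15.6²) = √795.6100 ≈ 28.2066 mm.
α = 2·arctan(28.207 / (2 × 11.644)) = 2·arctan(1.21121) ≈ 100.9122°.

100.912°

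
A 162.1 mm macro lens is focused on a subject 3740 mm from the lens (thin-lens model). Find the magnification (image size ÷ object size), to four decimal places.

0.0453×

Thin lens: 1/f = 1/dₒ + 1/dᵢ → 1/dᵢ = 1/162.1 − 1/3740 = 0.0059017 mm⁻¹, so dᵢ ≈ 169.4441 mm.
Magnification m = dᵢ/dₒ = 169.4441/3740 ≈ 0.04531.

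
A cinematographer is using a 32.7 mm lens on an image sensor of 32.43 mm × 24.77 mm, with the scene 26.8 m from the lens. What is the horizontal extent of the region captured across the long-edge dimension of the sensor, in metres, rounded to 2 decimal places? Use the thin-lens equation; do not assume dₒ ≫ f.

dₒ: 26.8 m = 26800 mm.
Similar triangles through the lens centre give W/dₒ = w/dᵢ; with 1/f = 1/dₒ + 1/dᵢ this gives W = w·(dₒ − f)/f.
W = 32.43 mm × (26800 − 32.7) / 32.7 = 32.43 × 818.5719 ≈ 26546.286 mm = 26.5463 m.

26.55 m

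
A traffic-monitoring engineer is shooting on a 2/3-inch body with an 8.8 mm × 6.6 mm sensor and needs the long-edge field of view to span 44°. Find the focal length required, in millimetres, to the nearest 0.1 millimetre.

From α = 2·arctan(w/2f) we get f = w / (2·tan(α/2)).
With w = 8.8 mm and α/2 = 22°, tan(α/2) ≈ 0.40403, so f ≈ 8.8 / 0.80805 ≈ 10.8904 mm.

10.9 mm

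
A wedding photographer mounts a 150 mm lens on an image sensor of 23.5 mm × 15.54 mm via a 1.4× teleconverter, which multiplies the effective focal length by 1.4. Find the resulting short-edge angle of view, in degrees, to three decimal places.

Effective focal length f = 150 × 1.4 = 210 mm.
α = 2·arctan(15.54 / (2 × 210)) = 2·arctan(0.03700) ≈ 4.2380°.

4.238°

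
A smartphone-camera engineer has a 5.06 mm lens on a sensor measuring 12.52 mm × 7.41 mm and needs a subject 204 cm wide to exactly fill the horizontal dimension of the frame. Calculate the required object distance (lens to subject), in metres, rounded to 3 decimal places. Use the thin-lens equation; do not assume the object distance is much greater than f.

W: 204 cm = 2040 mm.
Magnification m = w/W = dᵢ/dₒ; combined with 1/f = 1/dₒ + 1/dᵢ this gives dₒ = f·(1 + W/w).
dₒ = 5.06 mm × (1 + 2040/12.52) = 5.06 × 163.9393 ≈ 829.533 mm = 0.829533 m.

0.830 m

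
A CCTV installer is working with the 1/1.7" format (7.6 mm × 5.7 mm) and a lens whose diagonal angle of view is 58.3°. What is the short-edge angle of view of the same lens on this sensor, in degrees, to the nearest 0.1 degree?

37.0°

Sensor diagonal = √(7.6² + 5.7²) = √90.2500 ≈ 9.5000 mm.
From the diagonal AOV: f = 9.5000 / (2·tan(29.15°)) = 9.5000 / 1.11547 ≈ 8.5166 mm.
Short-edge AOV = 2·arctan(5.7 / (2 × 8.5166)) = 2·arctan(0.33464) ≈ 37.0048°.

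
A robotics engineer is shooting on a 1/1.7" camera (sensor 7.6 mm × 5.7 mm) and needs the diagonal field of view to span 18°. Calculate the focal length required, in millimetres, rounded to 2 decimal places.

Sensor diagonal = √(7.6² + 5.7²) = √90.2500 ≈ 9.5000 mm.
From α = 2·arctan(d/2f) we get f = d / (2·tan(α/2)).
With d = 9.5000 mm and α/2 = 9°, tan(α/2) ≈ 0.15838, so f ≈ 9.5000 / 0.31677 ≈ 29.9903 mm.

29.99 mm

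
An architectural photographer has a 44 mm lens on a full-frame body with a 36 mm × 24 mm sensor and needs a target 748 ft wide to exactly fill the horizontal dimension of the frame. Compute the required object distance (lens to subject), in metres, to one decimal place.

278.7 m

W: 748 ft × 304.8 mm/ft = 227990.39 mm.
Magnification m = w/W = dᵢ/dₒ; combined with 1/f = 1/dₒ + 1/dᵢ this gives dₒ = f·(1 + W/w).
dₒ = 44 mm × (1 + 227990/36) = 44 × 6334.0665 ≈ 278698.924 mm = 278.699 m.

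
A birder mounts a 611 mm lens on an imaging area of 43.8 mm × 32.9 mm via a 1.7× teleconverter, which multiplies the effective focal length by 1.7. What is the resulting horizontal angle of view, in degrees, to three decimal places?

2.416°

Effective focal length f = 611 × 1.7 = 1038.7 mm.
α = 2·arctan(43.8 / (2 × 1038.7)) = 2·arctan(0.02108) ≈ 2.4157°.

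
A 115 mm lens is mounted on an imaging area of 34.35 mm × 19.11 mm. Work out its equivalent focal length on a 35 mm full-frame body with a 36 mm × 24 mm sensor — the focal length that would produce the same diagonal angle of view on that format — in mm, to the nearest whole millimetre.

Sensor diagonal = √(34.35² + 19.11²) = √1545.1146 ≈ 39.3079 mm.
Sensor diagonal = √(36² + 24²) = √1872.0000 ≈ 43.2666 mm.
Equal angle of view means equal diagonal/f ratio, so f₂ = f₁ · (diagonal₂/diagonal₁) = 115 × 43.2666/39.3079.
f₂ = 115 × 1.10071 ≈ 126.582 mm.

127 mm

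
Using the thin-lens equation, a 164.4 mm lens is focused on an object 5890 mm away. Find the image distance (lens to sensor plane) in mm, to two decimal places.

169.12 mm

1/dᵢ = 1/f − 1/dₒ = 1/164.4 − 1/5890 = 0.0059129 mm⁻¹.
dᵢ = 1/0.0059129 ≈ 169.1204 mm.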